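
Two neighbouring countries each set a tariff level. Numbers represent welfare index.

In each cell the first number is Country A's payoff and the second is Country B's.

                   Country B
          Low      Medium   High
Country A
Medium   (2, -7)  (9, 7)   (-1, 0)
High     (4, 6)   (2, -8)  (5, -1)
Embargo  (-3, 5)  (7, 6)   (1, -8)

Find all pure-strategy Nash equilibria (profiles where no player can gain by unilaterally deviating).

(Medium, Low): Country A can switch to High (2 → 4). Not NE.
(Medium, Medium): Country A gets 9, best alternative 7; Country B gets 7, best alternative 0. No profitable deviation — NE.
(Medium, High): Country A can switch to High (-1 → 5). Not NE.
(High, Low): Country A gets 4, best alternative 2; Country B gets 6, best alternative -1. No profitable deviation — NE.
(High, Medium): Country A can switch to Medium (2 → 9). Not NE.
(High, High): Country B can switch to Low (-1 → 6). Not NE.
(Embargo, Low): Country A can switch to Medium (-3 → 2). Not NE.
(Embargo, Medium): Country A can switch to Medium (7 → 9). Not NE.
(The remaining 1 profile has a profitable deviation by the same check.)

(Medium, Medium); (High, Low)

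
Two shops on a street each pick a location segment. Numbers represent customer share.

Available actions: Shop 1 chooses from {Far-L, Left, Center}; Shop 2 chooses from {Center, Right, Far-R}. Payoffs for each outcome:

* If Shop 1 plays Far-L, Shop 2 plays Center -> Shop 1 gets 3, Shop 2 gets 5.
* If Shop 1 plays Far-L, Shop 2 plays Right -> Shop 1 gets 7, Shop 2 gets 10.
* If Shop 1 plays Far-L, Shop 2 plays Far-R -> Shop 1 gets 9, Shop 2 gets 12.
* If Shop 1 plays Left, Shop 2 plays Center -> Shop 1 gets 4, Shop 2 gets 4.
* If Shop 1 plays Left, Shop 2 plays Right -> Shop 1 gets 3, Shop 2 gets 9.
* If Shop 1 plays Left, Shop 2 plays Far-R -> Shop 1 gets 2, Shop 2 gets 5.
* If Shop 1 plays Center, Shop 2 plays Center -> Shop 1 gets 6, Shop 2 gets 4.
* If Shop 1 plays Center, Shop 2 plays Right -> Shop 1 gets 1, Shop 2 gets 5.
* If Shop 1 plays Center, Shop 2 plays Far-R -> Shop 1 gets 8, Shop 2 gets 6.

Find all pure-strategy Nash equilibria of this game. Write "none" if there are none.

Pure NE: (Far-L, Far-R)

(Far-L, Center): Shop 1 can switch to Left (3 → 4). Not NE.
(Far-L, Right): Shop 2 can switch to Far-R (10 → 12). Not NE.
(Far-L, Far-R): Shop 1 gets 9, best alternative 8; Shop 2 gets 12, best alternative 10. No profitable deviation — NE.
(Left, Center): Shop 1 can switch to Center (4 → 6). Not NE.
(Left, Right): Shop 1 can switch to Far-L (3 → 7). Not NE.
(Left, Far-R): Shop 1 can switch to Far-L (2 → 9). Not NE.
(Center, Center): Shop 2 can switch to Right (4 → 5). Not NE.
(Center, Right): Shop 1 can switch to Far-L (1 → 7). Not NE.
(Center, Far-R): Shop 1 can switch to Far-L (8 → 9). Not NE.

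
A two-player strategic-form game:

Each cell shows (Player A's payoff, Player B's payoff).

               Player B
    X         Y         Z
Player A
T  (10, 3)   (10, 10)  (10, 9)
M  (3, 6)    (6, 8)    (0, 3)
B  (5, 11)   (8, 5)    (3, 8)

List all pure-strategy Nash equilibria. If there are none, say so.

(T, Y)

(T, X): Player B can switch to Y (3 → 10). Not NE.
(T, Y): Player A gets 10, best alternative 8; Player B gets 10, best alternative 9. No profitable deviation — NE.
(T, Z): Player B can switch to Y (9 → 10). Not NE.
(M, X): Player A can switch to T (3 → 10). Not NE.
(M, Y): Player A can switch to T (6 → 10). Not NE.
(M, Z): Player A can switch to T (0 → 10). Not NE.
(B, X): Player A can switch to T (5 → 10). Not NE.
(B, Y): Player A can switch to T (8 → 10). Not NE.
(B, Z): Player A can switch to T (3 → 10). Not NE.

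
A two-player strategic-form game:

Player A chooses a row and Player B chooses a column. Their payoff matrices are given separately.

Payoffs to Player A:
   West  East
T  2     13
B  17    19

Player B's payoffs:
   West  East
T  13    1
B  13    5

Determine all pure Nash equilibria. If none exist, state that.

Check each profile: it is a Nash equilibrium iff no player can strictly gain by switching unilaterally.
(T, West): Player A can switch to B (2 → 17). Not NE.
(T, East): Player A can switch to B (13 → 19). Not NE.
(B, West): Player A gets 17, best alternative 2; Player B gets 13, best alternative 5. No profitable deviation — NE.
(B, East): Player B can switch to West (5 → 13). Not NE.

(B, West)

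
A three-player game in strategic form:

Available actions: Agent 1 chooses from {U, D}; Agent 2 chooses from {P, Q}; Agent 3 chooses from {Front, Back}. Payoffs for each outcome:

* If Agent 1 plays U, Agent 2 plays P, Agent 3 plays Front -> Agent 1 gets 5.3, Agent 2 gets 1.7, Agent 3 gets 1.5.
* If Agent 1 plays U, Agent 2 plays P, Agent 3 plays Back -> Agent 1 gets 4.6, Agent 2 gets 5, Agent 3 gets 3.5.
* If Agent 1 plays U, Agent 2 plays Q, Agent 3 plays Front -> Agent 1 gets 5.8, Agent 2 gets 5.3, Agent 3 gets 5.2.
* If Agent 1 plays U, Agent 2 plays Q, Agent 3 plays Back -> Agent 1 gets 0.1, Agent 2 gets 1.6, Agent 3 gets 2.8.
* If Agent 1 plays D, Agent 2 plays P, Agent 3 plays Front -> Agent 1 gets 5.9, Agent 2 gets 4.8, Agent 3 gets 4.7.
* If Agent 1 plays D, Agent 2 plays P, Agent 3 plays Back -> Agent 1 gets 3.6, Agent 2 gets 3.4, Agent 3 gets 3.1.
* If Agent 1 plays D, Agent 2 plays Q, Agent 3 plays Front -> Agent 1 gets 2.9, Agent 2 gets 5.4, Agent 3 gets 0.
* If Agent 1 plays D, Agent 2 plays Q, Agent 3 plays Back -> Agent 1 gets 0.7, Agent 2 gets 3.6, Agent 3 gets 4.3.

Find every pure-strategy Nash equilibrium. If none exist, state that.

The pure Nash equilibria are (U, P, Back) and (U, Q, Front) and (D, Q, Back).

Agent 1 against (P, Front): payoffs 5.3, 5.9 → best response D.
Agent 1 against (P, Back): payoffs 4.6, 3.6 → best response U.
Agent 1 against (Q, Front): payoffs 5.8, 2.9 → best response U.
Agent 1 against (Q, Back): payoffs 0.1, 0.7 → best response D.
Agent 2 against (U, Front): payoffs 1.7, 5.3 → best response Q.
Agent 2 against (U, Back): payoffs 5, 1.6 → best response P.
Agent 2 against (D, Front): payoffs 4.8, 5.4 → best response Q.
Agent 2 against (D, Back): payoffs 3.4, 3.6 → best response Q.
Agent 3 against (U, P): payoffs 1.5, 3.5 → best response Back.
Agent 3 against (U, Q): payoffs 5.2, 2.8 → best response Front.
Agent 3 against (D, P): payoffs 4.7, 3.1 → best response Front.
Agent 3 against (D, Q): payoffs 0, 4.3 → best response Back.
Mutual best responses: (U, P, Back); (U, Q, Front); (D, Q, Back).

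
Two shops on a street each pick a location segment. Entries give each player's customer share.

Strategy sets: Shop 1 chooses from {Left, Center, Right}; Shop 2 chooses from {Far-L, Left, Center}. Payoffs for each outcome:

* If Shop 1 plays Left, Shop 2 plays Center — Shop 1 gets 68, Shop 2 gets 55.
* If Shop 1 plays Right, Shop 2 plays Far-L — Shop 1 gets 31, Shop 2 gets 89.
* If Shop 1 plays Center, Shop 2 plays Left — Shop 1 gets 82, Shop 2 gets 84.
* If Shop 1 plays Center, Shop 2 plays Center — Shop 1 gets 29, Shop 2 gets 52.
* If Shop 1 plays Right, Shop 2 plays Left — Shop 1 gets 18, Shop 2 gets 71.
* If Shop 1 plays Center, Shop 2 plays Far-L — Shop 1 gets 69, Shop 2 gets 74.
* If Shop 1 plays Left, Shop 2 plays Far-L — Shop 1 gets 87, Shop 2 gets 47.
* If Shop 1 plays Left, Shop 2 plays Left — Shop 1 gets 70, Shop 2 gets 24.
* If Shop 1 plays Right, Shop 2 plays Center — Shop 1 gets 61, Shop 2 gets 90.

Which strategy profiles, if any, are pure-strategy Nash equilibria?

Pure-strategy Nash equilibria: (Left, Center) and (Center, Left)

(Left, Far-L): Shop 2 can switch to Center (47 → 55). Not NE.
(Left, Left): Shop 1 can switch to Center (70 → 82). Not NE.
(Left, Center): Shop 1 gets 68, best alternative 61; Shop 2 gets 55, best alternative 47. No profitable deviation — NE.
(Center, Far-L): Shop 1 can switch to Left (69 → 87). Not NE.
(Center, Left): Shop 1 gets 82, best alternative 70; Shop 2 gets 84, best alternative 74. No profitable deviation — NE.
(Center, Center): Shop 1 can switch to Left (29 → 68). Not NE.
(Right, Far-L): Shop 1 can switch to Left (31 → 87). Not NE.
(Right, Left): Shop 1 can switch to Left (18 → 70). Not NE.
(Right, Center): Shop 1 can switch to Left (61 → 68). Not NE.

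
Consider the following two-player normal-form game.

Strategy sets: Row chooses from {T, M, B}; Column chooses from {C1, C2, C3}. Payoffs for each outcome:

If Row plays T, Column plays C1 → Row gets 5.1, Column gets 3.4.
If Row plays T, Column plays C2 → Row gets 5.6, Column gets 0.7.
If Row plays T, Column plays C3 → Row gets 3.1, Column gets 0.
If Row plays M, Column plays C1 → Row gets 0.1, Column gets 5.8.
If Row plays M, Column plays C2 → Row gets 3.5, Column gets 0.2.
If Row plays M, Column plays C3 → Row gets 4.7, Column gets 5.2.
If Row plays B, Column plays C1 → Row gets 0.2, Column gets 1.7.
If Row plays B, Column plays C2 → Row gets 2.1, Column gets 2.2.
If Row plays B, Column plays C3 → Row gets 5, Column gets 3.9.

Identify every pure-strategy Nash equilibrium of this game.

Row against C1: payoffs 5.1, 0.1, 0.2 → best response T.
Row against C2: payoffs 5.6, 3.5, 2.1 → best response T.
Row against C3: payoffs 3.1, 4.7, 5 → best response B.
Column against T: payoffs 3.4, 0.7, 0 → best response C1.
Column against M: payoffs 5.8, 0.2, 5.2 → best response C1.
Column against B: payoffs 1.7, 2.2, 3.9 → best response C3.
Mutual best responses: (T, C1); (B, C3).

(T, C1); (B, C3)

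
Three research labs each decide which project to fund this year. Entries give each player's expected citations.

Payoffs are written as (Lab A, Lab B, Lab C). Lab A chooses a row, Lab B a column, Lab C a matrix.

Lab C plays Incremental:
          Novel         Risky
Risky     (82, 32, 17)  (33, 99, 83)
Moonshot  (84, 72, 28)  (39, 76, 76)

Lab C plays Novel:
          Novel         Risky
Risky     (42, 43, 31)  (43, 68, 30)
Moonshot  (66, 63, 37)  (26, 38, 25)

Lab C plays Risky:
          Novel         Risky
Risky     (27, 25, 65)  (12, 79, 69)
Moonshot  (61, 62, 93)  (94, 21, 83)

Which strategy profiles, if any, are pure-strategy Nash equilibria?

(Moonshot, Novel, Risky)

For each player, find the best response to each opponent profile; mutual best responses are the pure NE.
Lab A against (Novel, Incremental): payoffs 82, 84 → best response Moonshot.
Lab A against (Novel, Novel): payoffs 42, 66 → best response Moonshot.
Lab A against (Novel, Risky): payoffs 27, 61 → best response Moonshot.
Lab A against (Risky, Incremental): payoffs 33, 39 → best response Moonshot.
Lab A against (Risky, Novel): payoffs 43, 26 → best response Risky.
Lab A against (Risky, Risky): payoffs 12, 94 → best response Moonshot.
Lab B against (Risky, Incremental): payoffs 32, 99 → best response Risky.
Lab B against (Risky, Novel): payoffs 43, 68 → best response Risky.
Lab B against (Risky, Risky): payoffs 25, 79 → best response Risky.
Lab B against (Moonshot, Incremental): payoffs 72, 76 → best response Risky.
Lab B against (Moonshot, Novel): payoffs 63, 38 → best response Novel.
Lab B against (Moonshot, Risky): payoffs 62, 21 → best response Novel.
Lab C against (Risky, Novel): payoffs 17, 31, 65 → best response Risky.
Lab C against (Risky, Risky): payoffs 83, 30, 69 → best response Incremental.
Lab C against (Moonshot, Novel): payoffs 28, 37, 93 → best response Risky.
Lab C against (Moonshot, Risky): payoffs 76, 25, 83 → best response Risky.
Mutual best responses: (Moonshot, Novel, Risky).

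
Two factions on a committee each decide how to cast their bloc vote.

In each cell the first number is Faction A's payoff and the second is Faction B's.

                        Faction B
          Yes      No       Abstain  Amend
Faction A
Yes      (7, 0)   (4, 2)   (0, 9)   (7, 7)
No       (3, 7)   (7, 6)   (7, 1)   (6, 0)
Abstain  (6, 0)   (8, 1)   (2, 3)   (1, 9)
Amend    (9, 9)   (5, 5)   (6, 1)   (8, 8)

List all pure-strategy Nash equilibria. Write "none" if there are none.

(Amend, Yes)

(Yes, Yes): Faction A can switch to Amend (7 → 9). Not NE.
(Yes, No): Faction A can switch to No (4 → 7). Not NE.
(Yes, Abstain): Faction A can switch to No (0 → 7). Not NE.
(Yes, Amend): Faction A can switch to Amend (7 → 8). Not NE.
(No, Yes): Faction A can switch to Yes (3 → 7). Not NE.
(No, No): Faction A can switch to Abstain (7 → 8). Not NE.
(No, Abstain): Faction B can switch to Yes (1 → 7). Not NE.
(No, Amend): Faction A can switch to Yes (6 → 7). Not NE.
(Amend, Yes): Faction A gets 9, best alternative 7; Faction B gets 9, best alternative 8. No profitable deviation — NE.
(The remaining 7 profiles each have a profitable deviation by the same check.)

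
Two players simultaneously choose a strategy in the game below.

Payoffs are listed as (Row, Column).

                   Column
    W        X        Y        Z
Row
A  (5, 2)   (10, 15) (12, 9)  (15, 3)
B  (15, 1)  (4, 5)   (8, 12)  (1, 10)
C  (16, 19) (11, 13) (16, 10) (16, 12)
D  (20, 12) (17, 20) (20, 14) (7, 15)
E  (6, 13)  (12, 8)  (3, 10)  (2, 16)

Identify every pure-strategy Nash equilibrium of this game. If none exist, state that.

The unique pure-strategy Nash equilibrium is (D, X).

Row against W: payoffs 5, 15, 16, 20, 6 → best response D.
Row against X: payoffs 10, 4, 11, 17, 12 → best response D.
Row against Y: payoffs 12, 8, 16, 20, 3 → best response D.
Row against Z: payoffs 15, 1, 16, 7, 2 → best response C.
Column against A: payoffs 2, 15, 9, 3 → best response X.
Column against B: payoffs 1, 5, 12, 10 → best response Y.
Column against C: payoffs 19, 13, 10, 12 → best response W.
Column against D: payoffs 12, 20, 14, 15 → best response X.
Column against E: payoffs 13, 8, 10, 16 → best response Z.
Mutual best responses: (D, X).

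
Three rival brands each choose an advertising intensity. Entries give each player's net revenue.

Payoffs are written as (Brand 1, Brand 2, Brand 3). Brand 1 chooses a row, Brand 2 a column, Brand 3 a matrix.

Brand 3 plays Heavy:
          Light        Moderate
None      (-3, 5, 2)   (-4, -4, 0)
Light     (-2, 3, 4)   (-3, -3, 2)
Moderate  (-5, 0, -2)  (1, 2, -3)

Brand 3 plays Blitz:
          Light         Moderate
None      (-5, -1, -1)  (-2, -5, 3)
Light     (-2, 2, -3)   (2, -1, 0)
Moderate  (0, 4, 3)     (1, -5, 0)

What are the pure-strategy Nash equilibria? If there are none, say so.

(Light, Light, Heavy), (Moderate, Light, Blitz)

Brand 1 against (Light, Heavy): payoffs -3, -2, -5 → best response Light.
Brand 1 against (Light, Blitz): payoffs -5, -2, 0 → best response Moderate.
Brand 1 against (Moderate, Heavy): payoffs -4, -3, 1 → best response Moderate.
Brand 1 against (Moderate, Blitz): payoffs -2, 2, 1 → best response Light.
Brand 2 against (None, Heavy): payoffs 5, -4 → best response Light.
Brand 2 against (None, Blitz): payoffs -1, -5 → best response Light.
Brand 2 against (Light, Heavy): payoffs 3, -3 → best response Light.
Brand 2 against (Light, Blitz): payoffs 2, -1 → best response Light.
Brand 2 against (Moderate, Heavy): payoffs 0, 2 → best response Moderate.
Brand 2 against (Moderate, Blitz): payoffs 4, -5 → best response Light.
Brand 3 against (None, Light): payoffs 2, -1 → best response Heavy.
Brand 3 against (None, Moderate): payoffs 0, 3 → best response Blitz.
Brand 3 against (Light, Light): payoffs 4, -3 → best response Heavy.
Brand 3 against (Light, Moderate): payoffs 2, 0 → best response Heavy.
Brand 3 against (Moderate, Light): payoffs -2, 3 → best response Blitz.
Brand 3 against (Moderate, Moderate): payoffs -3, 0 → best response Blitz.
Mutual best responses: (Light, Light, Heavy); (Moderate, Light, Blitz).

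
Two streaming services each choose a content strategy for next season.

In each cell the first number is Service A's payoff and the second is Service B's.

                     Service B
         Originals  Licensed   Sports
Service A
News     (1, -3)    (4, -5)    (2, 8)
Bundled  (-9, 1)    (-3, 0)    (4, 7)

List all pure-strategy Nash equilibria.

(News, Originals): Service B can switch to Sports (-3 → 8). Not NE.
(News, Licensed): Service B can switch to Originals (-5 → -3). Not NE.
(News, Sports): Service A can switch to Bundled (2 → 4). Not NE.
(Bundled, Originals): Service A can switch to News (-9 → 1). Not NE.
(Bundled, Licensed): Service A can switch to News (-3 → 4). Not NE.
(Bundled, Sports): Service A gets 4, best alternative 2; Service B gets 7, best alternative 1. No profitable deviation — NE.

(Bundled, Sports)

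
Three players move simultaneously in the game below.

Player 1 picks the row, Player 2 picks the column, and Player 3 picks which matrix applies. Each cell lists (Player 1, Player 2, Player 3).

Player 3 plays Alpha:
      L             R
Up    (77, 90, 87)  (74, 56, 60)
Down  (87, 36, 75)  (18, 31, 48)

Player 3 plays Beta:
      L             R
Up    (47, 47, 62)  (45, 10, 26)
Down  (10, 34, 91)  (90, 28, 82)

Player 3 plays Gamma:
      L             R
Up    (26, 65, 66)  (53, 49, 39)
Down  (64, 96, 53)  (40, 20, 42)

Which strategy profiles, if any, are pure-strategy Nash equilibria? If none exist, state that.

(Up, L, Alpha): Player 1 can switch to Down (77 → 87). Not NE.
(Up, L, Beta): Player 3 can switch to Alpha (62 → 87). Not NE.
(Up, L, Gamma): Player 1 can switch to Down (26 → 64). Not NE.
(Up, R, Alpha): Player 2 can switch to L (56 → 90). Not NE.
(Up, R, Beta): Player 1 can switch to Down (45 → 90). Not NE.
(Up, R, Gamma): Player 2 can switch to L (49 → 65). Not NE.
(Down, L, Alpha): Player 3 can switch to Beta (75 → 91). Not NE.
(Down, L, Beta): Player 1 can switch to Up (10 → 47). Not NE.
(Down, L, Gamma): Player 3 can switch to Alpha (53 → 75). Not NE.
(Down, R, Alpha): Player 1 can switch to Up (18 → 74). Not NE.
(The remaining 2 profiles each have a profitable deviation by the same check.)

This game has no pure Nash equilibrium.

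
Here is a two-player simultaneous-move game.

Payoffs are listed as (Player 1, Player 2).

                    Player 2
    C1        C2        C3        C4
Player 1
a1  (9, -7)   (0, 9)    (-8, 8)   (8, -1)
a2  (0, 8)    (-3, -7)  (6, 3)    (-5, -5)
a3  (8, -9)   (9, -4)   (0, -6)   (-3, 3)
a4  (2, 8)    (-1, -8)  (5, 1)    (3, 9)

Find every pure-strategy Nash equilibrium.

For each player, find the best response to each opponent profile; mutual best responses are the pure NE.
Player 1 against C1: payoffs 9, 0, 8, 2 → best response a1.
Player 1 against C2: payoffs 0, -3, 9, -1 → best response a3.
Player 1 against C3: payoffs -8, 6, 0, 5 → best response a2.
Player 1 against C4: payoffs 8, -5, -3, 3 → best response a1.
Player 2 against a1: payoffs -7, 9, 8, -1 → best response C2.
Player 2 against a2: payoffs 8, -7, 3, -5 → best response C1.
Player 2 against a3: payoffs -9, -4, -6, 3 → best response C4.
Player 2 against a4: payoffs 8, -8, 1, 9 → best response C4.
No profile is a mutual best response for all players.

This game has no pure Nash equilibrium.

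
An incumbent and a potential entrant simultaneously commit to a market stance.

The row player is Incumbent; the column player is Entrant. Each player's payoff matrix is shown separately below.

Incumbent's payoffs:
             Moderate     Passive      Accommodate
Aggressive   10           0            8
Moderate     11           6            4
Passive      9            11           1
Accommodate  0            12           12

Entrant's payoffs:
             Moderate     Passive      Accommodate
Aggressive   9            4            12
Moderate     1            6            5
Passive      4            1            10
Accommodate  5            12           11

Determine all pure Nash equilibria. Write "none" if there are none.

Incumbent against Moderate: payoffs 10, 11, 9, 0 → best response Moderate.
Incumbent against Passive: payoffs 0, 6, 11, 12 → best response Accommodate.
Incumbent against Accommodate: payoffs 8, 4, 1, 12 → best response Accommodate.
Entrant against Aggressive: payoffs 9, 4, 12 → best response Accommodate.
Entrant against Moderate: payoffs 1, 6, 5 → best response Passive.
Entrant against Passive: payoffs 4, 1, 10 → best response Accommodate.
Entrant against Accommodate: payoffs 5, 12, 11 → best response Passive.
Mutual best responses: (Accommodate, Passive).

The unique pure-strategy Nash equilibrium is (Accommodate, Passive).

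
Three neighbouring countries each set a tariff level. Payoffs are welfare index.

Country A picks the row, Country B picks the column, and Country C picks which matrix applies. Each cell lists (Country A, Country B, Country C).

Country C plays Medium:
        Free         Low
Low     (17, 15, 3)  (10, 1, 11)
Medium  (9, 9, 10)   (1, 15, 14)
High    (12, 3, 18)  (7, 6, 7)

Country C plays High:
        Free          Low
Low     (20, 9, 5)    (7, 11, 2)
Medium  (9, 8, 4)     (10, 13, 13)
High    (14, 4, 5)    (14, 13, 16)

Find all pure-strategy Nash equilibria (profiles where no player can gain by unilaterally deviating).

For each player, find the best response to each opponent profile; mutual best responses are the pure NE.
Country A against (Free, Medium): payoffs 17, 9, 12 → best response Low.
Country A against (Free, High): payoffs 20, 9, 14 → best response Low.
Country A against (Low, Medium): payoffs 10, 1, 7 → best response Low.
Country A against (Low, High): payoffs 7, 10, 14 → best response High.
Country B against (Low, Medium): payoffs 15, 1 → best response Free.
Country B against (Low, High): payoffs 9, 11 → best response Low.
Country B against (Medium, Medium): payoffs 9, 15 → best response Low.
Country B against (Medium, High): payoffs 8, 13 → best response Low.
Country B against (High, Medium): payoffs 3, 6 → best response Low.
Country B against (High, High): payoffs 4, 13 → best response Low.
Country C against (Low, Free): payoffs 3, 5 → best response High.
Country C against (Low, Low): payoffs 11, 2 → best response Medium.
Country C against (Medium, Free): payoffs 10, 4 → best response Medium.
Country C against (Medium, Low): payoffs 14, 13 → best response Medium.
Country C against (High, Free): payoffs 18, 5 → best response Medium.
Country C against (High, Low): payoffs 7, 16 → best response High.
Mutual best responses: (High, Low, High).

Pure NE: (High, Low, High)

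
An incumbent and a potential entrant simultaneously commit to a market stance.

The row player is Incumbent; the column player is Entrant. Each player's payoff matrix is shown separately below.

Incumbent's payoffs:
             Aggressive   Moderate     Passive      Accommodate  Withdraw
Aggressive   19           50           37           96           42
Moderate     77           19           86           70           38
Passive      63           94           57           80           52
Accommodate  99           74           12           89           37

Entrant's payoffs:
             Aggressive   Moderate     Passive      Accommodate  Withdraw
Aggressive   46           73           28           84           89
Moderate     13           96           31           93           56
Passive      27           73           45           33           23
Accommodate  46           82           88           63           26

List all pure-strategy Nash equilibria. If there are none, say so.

(Passive, Moderate)

Check each profile: it is a Nash equilibrium iff no player can strictly gain by switching unilaterally.
(Aggressive, Aggressive): Incumbent can switch to Moderate (19 → 77). Not NE.
(Aggressive, Moderate): Incumbent can switch to Passive (50 → 94). Not NE.
(Aggressive, Passive): Incumbent can switch to Moderate (37 → 86). Not NE.
(Aggressive, Accommodate): Entrant can switch to Withdraw (84 → 89). Not NE.
(Aggressive, Withdraw): Incumbent can switch to Passive (42 → 52). Not NE.
(Moderate, Aggressive): Incumbent can switch to Accommodate (77 → 99). Not NE.
(Moderate, Moderate): Incumbent can switch to Aggressive (19 → 50). Not NE.
(Moderate, Passive): Entrant can switch to Moderate (31 → 96). Not NE.
(Passive, Moderate): Incumbent gets 94, best alternative 74; Entrant gets 73, best alternative 45. No profitable deviation — NE.
(The remaining 11 profiles each have a profitable deviation by the same check.)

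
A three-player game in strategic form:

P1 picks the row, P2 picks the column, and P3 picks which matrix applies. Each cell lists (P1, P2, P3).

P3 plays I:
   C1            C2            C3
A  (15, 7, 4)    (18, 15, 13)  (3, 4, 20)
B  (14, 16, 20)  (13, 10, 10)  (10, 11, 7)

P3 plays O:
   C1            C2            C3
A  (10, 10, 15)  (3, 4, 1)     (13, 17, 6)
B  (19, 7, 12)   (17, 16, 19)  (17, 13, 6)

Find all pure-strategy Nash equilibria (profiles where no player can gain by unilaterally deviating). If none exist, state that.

The pure Nash equilibria are (A, C2, I), (B, C2, O).

(A, C1, I): P2 can switch to C2 (7 → 15). Not NE.
(A, C1, O): P1 can switch to B (10 → 19). Not NE.
(A, C2, I): P1 gets 18, best alternative 13; P2 gets 15, best alternative 7; P3 gets 13, best alternative 1. No profitable deviation — NE.
(A, C2, O): P1 can switch to B (3 → 17). Not NE.
(A, C3, I): P1 can switch to B (3 → 10). Not NE.
(A, C3, O): P1 can switch to B (13 → 17). Not NE.
(B, C1, I): P1 can switch to A (14 → 15). Not NE.
(B, C1, O): P2 can switch to C2 (7 → 16). Not NE.
(B, C2, I): P1 can switch to A (13 → 18). Not NE.
(B, C2, O): P1 gets 17, best alternative 3; P2 gets 16, best alternative 13; P3 gets 19, best alternative 10. No profitable deviation — NE.
(The remaining 2 profiles each have a profitable deviation by the same check.)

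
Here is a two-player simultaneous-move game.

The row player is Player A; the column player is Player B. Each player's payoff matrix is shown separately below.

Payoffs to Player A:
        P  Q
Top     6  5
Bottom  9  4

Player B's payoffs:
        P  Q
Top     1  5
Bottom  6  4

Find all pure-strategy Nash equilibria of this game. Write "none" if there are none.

The pure Nash equilibria are (Top, Q), (Bottom, P).

(Top, P): Player A can switch to Bottom (6 → 9). Not NE.
(Top, Q): Player A gets 5, best alternative 4; Player B gets 5, best alternative 1. No profitable deviation — NE.
(Bottom, P): Player A gets 9, best alternative 6; Player B gets 6, best alternative 4. No profitable deviation — NE.
(Bottom, Q): Player A can switch to Top (4 → 5). Not NE.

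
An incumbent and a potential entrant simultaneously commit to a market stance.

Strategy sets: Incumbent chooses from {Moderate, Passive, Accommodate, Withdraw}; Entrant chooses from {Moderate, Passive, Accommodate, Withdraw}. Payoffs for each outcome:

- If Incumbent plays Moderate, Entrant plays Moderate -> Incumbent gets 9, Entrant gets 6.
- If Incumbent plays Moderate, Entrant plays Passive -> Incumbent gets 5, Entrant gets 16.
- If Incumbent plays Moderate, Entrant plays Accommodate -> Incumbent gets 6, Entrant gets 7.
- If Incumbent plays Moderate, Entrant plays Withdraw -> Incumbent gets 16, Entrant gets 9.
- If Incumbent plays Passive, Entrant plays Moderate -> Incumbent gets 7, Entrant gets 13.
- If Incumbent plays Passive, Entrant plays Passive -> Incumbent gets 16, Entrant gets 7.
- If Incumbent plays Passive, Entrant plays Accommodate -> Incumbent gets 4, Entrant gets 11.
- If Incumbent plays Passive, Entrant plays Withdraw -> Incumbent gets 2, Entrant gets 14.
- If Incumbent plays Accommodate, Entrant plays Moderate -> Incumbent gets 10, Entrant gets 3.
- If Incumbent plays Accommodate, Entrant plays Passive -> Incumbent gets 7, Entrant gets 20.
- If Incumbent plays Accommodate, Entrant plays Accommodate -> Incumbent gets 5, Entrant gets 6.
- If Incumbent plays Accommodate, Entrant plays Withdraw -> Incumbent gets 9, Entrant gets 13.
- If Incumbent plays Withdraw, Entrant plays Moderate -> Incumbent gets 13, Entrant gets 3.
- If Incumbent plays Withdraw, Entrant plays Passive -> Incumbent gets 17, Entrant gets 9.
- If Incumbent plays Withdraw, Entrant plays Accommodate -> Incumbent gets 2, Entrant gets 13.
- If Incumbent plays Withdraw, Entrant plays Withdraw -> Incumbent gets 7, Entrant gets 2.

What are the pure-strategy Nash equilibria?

There is no pure-strategy Nash equilibrium.

For each strategy profile, look for a profitable unilateral deviation.
(Moderate, Moderate): Incumbent can switch to Accommodate (9 → 10). Not NE.
(Moderate, Passive): Incumbent can switch to Passive (5 → 16). Not NE.
(Moderate, Accommodate): Entrant can switch to Passive (7 → 16). Not NE.
(Moderate, Withdraw): Entrant can switch to Passive (9 → 16). Not NE.
(Passive, Moderate): Incumbent can switch to Moderate (7 → 9). Not NE.
(Passive, Passive): Incumbent can switch to Withdraw (16 → 17). Not NE.
(Passive, Accommodate): Incumbent can switch to Moderate (4 → 6). Not NE.
(Passive, Withdraw): Incumbent can switch to Moderate (2 → 16). Not NE.
(Accommodate, Moderate): Incumbent can switch to Withdraw (10 → 13). Not NE.
(Accommodate, Passive): Incumbent can switch to Passive (7 → 16). Not NE.
(The remaining 6 profiles each have a profitable deviation by the same check.)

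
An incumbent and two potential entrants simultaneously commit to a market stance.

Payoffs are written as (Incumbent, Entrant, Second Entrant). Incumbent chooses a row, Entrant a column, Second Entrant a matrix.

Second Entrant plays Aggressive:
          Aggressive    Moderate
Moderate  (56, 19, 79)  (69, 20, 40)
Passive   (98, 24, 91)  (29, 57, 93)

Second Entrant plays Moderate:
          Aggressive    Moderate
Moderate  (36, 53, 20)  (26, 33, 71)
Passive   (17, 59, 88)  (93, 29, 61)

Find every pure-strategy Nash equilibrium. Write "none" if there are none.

This game has no pure Nash equilibrium.

Check each profile: it is a Nash equilibrium iff no player can strictly gain by switching unilaterally.
(Moderate, Aggressive, Aggressive): Incumbent can switch to Passive (56 → 98). Not NE.
(Moderate, Aggressive, Moderate): Second Entrant can switch to Aggressive (20 → 79). Not NE.
(Moderate, Moderate, Aggressive): Second Entrant can switch to Moderate (40 → 71). Not NE.
(Moderate, Moderate, Moderate): Incumbent can switch to Passive (26 → 93). Not NE.
(Passive, Aggressive, Aggressive): Entrant can switch to Moderate (24 → 57). Not NE.
(Passive, Aggressive, Moderate): Incumbent can switch to Moderate (17 → 36). Not NE.
(Passive, Moderate, Aggressive): Incumbent can switch to Moderate (29 → 69). Not NE.
(Passive, Moderate, Moderate): Entrant can switch to Aggressive (29 → 59). Not NE.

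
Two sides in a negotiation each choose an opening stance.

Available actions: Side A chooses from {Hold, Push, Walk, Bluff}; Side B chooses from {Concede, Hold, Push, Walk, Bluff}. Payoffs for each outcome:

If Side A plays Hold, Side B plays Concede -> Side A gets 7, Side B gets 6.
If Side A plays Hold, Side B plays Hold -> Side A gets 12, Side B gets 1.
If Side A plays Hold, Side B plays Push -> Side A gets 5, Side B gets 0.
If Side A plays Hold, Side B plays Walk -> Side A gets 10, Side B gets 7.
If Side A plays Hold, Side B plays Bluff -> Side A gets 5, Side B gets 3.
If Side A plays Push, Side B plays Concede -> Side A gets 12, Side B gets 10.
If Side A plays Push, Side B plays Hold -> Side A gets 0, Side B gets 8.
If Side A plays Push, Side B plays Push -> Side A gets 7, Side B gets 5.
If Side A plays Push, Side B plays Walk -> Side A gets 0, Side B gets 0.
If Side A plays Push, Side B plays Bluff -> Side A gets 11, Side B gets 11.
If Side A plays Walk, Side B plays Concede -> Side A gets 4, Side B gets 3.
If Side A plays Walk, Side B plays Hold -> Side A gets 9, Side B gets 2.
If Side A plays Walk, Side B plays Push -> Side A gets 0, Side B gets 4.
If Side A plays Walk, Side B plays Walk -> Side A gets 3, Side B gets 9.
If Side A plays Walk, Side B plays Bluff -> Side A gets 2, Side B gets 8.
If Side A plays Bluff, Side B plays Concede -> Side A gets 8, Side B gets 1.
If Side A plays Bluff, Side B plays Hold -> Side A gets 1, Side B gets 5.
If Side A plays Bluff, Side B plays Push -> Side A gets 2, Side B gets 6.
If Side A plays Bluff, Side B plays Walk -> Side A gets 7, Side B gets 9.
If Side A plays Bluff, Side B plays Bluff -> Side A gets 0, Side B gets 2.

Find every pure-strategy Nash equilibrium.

For each strategy profile, look for a profitable unilateral deviation.
(Hold, Concede): Side A can switch to Push (7 → 12). Not NE.
(Hold, Hold): Side B can switch to Concede (1 → 6). Not NE.
(Hold, Push): Side A can switch to Push (5 → 7). Not NE.
(Hold, Walk): Side A gets 10, best alternative 7; Side B gets 7, best alternative 6. No profitable deviation — NE.
(Hold, Bluff): Side A can switch to Push (5 → 11). Not NE.
(Push, Concede): Side B can switch to Bluff (10 → 11). Not NE.
(Push, Hold): Side A can switch to Hold (0 → 12). Not NE.
(Push, Bluff): Side A gets 11, best alternative 5; Side B gets 11, best alternative 10. No profitable deviation — NE.
(The remaining 12 profiles each have a profitable deviation by the same check.)

Pure-strategy Nash equilibria: (Hold, Walk); (Push, Bluff)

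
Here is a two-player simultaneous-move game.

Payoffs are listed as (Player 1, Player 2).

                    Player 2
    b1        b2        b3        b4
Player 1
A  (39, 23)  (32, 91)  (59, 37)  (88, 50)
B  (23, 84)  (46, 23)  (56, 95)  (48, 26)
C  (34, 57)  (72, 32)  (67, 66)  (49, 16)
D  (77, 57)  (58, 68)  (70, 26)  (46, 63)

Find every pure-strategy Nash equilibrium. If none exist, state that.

There is no pure-strategy Nash equilibrium.

(A, b1): Player 1 can switch to D (39 → 77). Not NE.
(A, b2): Player 1 can switch to B (32 → 46). Not NE.
(A, b3): Player 1 can switch to C (59 → 67). Not NE.
(A, b4): Player 2 can switch to b2 (50 → 91). Not NE.
(B, b1): Player 1 can switch to A (23 → 39). Not NE.
(B, b2): Player 1 can switch to C (46 → 72). Not NE.
(B, b3): Player 1 can switch to A (56 → 59). Not NE.
(B, b4): Player 1 can switch to A (48 → 88). Not NE.
(C, b1): Player 1 can switch to A (34 → 39). Not NE.
(C, b2): Player 2 can switch to b1 (32 → 57). Not NE.
(The remaining 6 profiles each have a profitable deviation by the same check.)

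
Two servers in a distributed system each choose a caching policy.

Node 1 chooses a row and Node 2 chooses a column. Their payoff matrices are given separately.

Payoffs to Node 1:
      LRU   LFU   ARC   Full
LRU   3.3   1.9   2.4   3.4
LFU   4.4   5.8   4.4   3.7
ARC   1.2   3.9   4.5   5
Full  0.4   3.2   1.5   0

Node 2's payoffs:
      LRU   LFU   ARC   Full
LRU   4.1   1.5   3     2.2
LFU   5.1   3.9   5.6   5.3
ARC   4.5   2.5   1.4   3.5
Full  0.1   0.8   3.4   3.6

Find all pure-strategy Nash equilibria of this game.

Check each profile: it is a Nash equilibrium iff no player can strictly gain by switching unilaterally.
(LRU, LRU): Node 1 can switch to LFU (3.3 → 4.4). Not NE.
(LRU, LFU): Node 1 can switch to LFU (1.9 → 5.8). Not NE.
(LRU, ARC): Node 1 can switch to LFU (2.4 → 4.4). Not NE.
(LRU, Full): Node 1 can switch to LFU (3.4 → 3.7). Not NE.
(LFU, LRU): Node 2 can switch to ARC (5.1 → 5.6). Not NE.
(LFU, LFU): Node 2 can switch to LRU (3.9 → 5.1). Not NE.
(LFU, ARC): Node 1 can switch to ARC (4.4 → 4.5). Not NE.
(LFU, Full): Node 1 can switch to ARC (3.7 → 5). Not NE.
(The remaining 8 profiles each have a profitable deviation by the same check.)

none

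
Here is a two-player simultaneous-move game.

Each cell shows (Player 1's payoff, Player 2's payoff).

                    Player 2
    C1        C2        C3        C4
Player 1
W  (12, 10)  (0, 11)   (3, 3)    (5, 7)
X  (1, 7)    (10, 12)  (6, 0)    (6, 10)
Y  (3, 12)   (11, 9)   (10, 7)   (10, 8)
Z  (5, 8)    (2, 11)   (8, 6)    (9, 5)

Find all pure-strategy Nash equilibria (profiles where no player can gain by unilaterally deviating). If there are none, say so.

For each strategy profile, look for a profitable unilateral deviation.
(W, C1): Player 2 can switch to C2 (10 → 11). Not NE.
(W, C2): Player 1 can switch to X (0 → 10). Not NE.
(W, C3): Player 1 can switch to X (3 → 6). Not NE.
(W, C4): Player 1 can switch to X (5 → 6). Not NE.
(X, C1): Player 1 can switch to W (1 → 12). Not NE.
(X, C2): Player 1 can switch to Y (10 → 11). Not NE.
(X, C3): Player 1 can switch to Y (6 → 10). Not NE.
(X, C4): Player 1 can switch to Y (6 → 10). Not NE.
(Y, C1): Player 1 can switch to W (3 → 12). Not NE.
(Y, C2): Player 2 can switch to C1 (9 → 12). Not NE.
(The remaining 6 profiles each have a profitable deviation by the same check.)

No pure-strategy Nash equilibrium.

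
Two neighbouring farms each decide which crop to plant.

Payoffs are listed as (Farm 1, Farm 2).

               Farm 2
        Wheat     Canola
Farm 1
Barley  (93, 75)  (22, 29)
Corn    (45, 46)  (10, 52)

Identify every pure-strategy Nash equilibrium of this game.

Farm 1 against Wheat: payoffs 93, 45 → best response Barley.
Farm 1 against Canola: payoffs 22, 10 → best response Barley.
Farm 2 against Barley: payoffs 75, 29 → best response Wheat.
Farm 2 against Corn: payoffs 46, 52 → best response Canola.
Mutual best responses: (Barley, Wheat).

(Barley, Wheat)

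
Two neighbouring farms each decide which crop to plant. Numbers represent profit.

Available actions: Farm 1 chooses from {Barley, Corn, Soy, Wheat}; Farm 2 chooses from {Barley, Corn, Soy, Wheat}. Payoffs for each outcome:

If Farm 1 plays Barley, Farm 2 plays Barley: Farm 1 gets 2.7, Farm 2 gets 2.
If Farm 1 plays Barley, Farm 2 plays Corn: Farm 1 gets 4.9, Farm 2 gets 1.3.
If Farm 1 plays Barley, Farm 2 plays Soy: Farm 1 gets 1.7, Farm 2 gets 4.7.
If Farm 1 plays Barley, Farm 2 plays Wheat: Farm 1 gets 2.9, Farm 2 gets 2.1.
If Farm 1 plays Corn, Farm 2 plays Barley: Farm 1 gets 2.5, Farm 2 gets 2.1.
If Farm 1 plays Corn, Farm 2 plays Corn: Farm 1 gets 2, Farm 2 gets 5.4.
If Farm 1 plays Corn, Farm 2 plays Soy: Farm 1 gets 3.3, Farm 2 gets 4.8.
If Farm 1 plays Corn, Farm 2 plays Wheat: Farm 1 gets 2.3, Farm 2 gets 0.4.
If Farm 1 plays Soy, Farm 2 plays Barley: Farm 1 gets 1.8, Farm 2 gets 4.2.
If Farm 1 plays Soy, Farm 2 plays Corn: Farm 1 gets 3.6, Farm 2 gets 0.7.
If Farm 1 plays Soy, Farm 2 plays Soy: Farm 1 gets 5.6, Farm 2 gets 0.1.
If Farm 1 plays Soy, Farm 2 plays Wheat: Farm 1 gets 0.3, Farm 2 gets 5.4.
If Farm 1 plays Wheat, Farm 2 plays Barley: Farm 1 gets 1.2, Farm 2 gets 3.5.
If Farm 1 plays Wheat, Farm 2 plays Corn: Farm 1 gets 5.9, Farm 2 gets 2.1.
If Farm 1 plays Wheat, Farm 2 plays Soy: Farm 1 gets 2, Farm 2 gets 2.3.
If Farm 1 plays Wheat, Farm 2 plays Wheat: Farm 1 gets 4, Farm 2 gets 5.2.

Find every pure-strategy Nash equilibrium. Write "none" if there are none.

For each player, find the best response to each opponent profile; mutual best responses are the pure NE.
Farm 1 against Barley: payoffs 2.7, 2.5, 1.8, 1.2 → best response Barley.
Farm 1 against Corn: payoffs 4.9, 2, 3.6, 5.9 → best response Wheat.
Farm 1 against Soy: payoffs 1.7, 3.3, 5.6, 2 → best response Soy.
Farm 1 against Wheat: payoffs 2.9, 2.3, 0.3, 4 → best response Wheat.
Farm 2 against Barley: payoffs 2, 1.3, 4.7, 2.1 → best response Soy.
Farm 2 against Corn: payoffs 2.1, 5.4, 4.8, 0.4 → best response Corn.
Farm 2 against Soy: payoffs 4.2, 0.7, 0.1, 5.4 → best response Wheat.
Farm 2 against Wheat: payoffs 3.5, 2.1, 2.3, 5.2 → best response Wheat.
Mutual best responses: (Wheat, Wheat).

Pure NE: (Wheat, Wheat)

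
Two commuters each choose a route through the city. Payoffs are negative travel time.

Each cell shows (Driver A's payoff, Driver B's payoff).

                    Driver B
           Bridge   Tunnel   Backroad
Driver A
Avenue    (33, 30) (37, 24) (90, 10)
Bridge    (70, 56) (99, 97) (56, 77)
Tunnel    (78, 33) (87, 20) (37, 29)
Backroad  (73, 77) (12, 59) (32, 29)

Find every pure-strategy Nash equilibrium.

(Avenue, Bridge): Driver A can switch to Bridge (33 → 70). Not NE.
(Avenue, Tunnel): Driver A can switch to Bridge (37 → 99). Not NE.
(Avenue, Backroad): Driver B can switch to Bridge (10 → 30). Not NE.
(Bridge, Bridge): Driver A can switch to Tunnel (70 → 78). Not NE.
(Bridge, Tunnel): Driver A gets 99, best alternative 87; Driver B gets 97, best alternative 77. No profitable deviation — NE.
(Bridge, Backroad): Driver A can switch to Avenue (56 → 90). Not NE.
(Tunnel, Bridge): Driver A gets 78, best alternative 73; Driver B gets 33, best alternative 29. No profitable deviation — NE.
(Tunnel, Tunnel): Driver A can switch to Bridge (87 → 99). Not NE.
(Tunnel, Backroad): Driver A can switch to Avenue (37 → 90). Not NE.
(Backroad, Bridge): Driver A can switch to Tunnel (73 → 78). Not NE.
(Backroad, Tunnel): Driver A can switch to Avenue (12 → 37). Not NE.
(Backroad, Backroad): Driver A can switch to Avenue (32 → 90). Not NE.

(Bridge, Tunnel), (Tunnel, Bridge)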